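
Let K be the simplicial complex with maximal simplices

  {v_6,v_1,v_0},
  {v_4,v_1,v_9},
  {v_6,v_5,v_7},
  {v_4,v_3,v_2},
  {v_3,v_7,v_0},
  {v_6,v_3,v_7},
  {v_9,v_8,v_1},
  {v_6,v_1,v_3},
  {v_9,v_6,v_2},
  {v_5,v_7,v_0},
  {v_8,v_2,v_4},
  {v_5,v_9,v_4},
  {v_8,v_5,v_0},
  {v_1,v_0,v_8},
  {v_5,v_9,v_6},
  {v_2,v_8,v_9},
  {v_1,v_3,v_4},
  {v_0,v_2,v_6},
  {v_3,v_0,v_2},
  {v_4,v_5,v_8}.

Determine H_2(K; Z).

H_2 ≅ 0.

We work with the vertex ordering v_0 < v_1 < v_2 < v_3 < v_4 < v_5 < v_6 < v_7 < v_8 < v_9. The simplices of K, each written with vertices in increasing order, are:

  0-simplices (10): [v_0], [v_1], [v_2], [v_3], [v_4], [v_5], [v_6], [v_7], [v_8], [v_9]
  1-simplices (30): (30 of them)
  2-simplices (20): (20 of them)

giving chain groups C_0 ≅ Z^10, C_1 ≅ Z^30, C_2 ≅ Z^20.

∂_1: C_1 → C_0 maps an edge to its endpoints' difference, ∂[p,q] = q − p. For instance
  ∂[v_2,v_9] = [v_9] − [v_2].
The 10×30 boundary matrix has rank 9 and Smith normal form diag(1,1,1,1,1,1,1,1,1).

The boundary map ∂_2: C_2 → C_1 sends each 2-simplex [p,q,r] to [q,r] − [p,r] + [p,q]. For instance
  ∂[v_0,v_2,v_6] = [v_2,v_6] − [v_0,v_6] + [v_0,v_2],
  ∂[v_1,v_3,v_6] = [v_3,v_6] − [v_1,v_6] + [v_1,v_3].
The resulting 30×20 matrix has rank 20, and its Smith normal form has invariant factors (1,1,1,1,1,1,1,1,1,1,1,1,1,1,1,1,1,1,1,2).

Now H_k = ker ∂_k / im ∂_{k+1}, so:

  H_2: rank ker ∂_2 − rank ∂_3 = (20 − 20) − 0 = 0, and there is no ∂_3, so H_2 ≅ 0.

(K is a triangulation of the Klein bottle.)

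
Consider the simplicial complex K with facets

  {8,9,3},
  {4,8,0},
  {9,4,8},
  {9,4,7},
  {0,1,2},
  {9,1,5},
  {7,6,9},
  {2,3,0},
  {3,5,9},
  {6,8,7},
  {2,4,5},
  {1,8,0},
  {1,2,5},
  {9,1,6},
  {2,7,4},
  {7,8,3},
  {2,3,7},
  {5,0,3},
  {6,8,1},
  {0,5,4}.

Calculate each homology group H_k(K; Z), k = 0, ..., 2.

Fix the vertex order 0 < 1 < 2 < 3 < 4 < 5 < 6 < 7 < 8 < 9 and write every simplex with vertices in increasing order. Then dim K = 2 and the simplices of K are:

  0-simplices (10): [0], [1], [2], [3], [4], [5], [6], [7], [8], [9]
  1-simplices (30): (30 of them)
  2-simplices (20): (20 of them)

giving chain groups C_0 ≅ Z^10, C_1 ≅ Z^30, C_2 ≅ Z^20.

The boundary map ∂_1: C_1 → C_0 maps an edge to its endpoints' difference, ∂[p,q] = q − p. For instance
  ∂[3,9] = [9] − [3].
As a 10×30 matrix over Z this has rank 9, with invariant factors (1,1,1,1,1,1,1,1,1).

∂_2: C_2 → C_1 sends each 2-simplex [p,q,r] to [q,r] − [p,r] + [p,q]. For instance
  ∂[6,7,9] = [7,9] − [6,9] + [6,7],
  ∂[3,7,8] = [7,8] − [3,8] + [3,7].
The 30×20 boundary matrix has rank 20 and Smith normal form diag(1,1,1,1,1,1,1,1,1,1,1,1,1,1,1,1,1,1,1,2).

From H_k ≅ ker(∂_k) / im(∂_{k+1}) we obtain:

  H_0: rank C_0 − rank ∂_1 = 10 − 9 = 1, and the invariant factors of ∂_1 are all 1, so H_0 = Z.
  H_1: rank ker ∂_1 − rank ∂_2 = (30 − 9) − 20 = 1, and ∂_2 has invariant factor 2 > 1, so H_1 = Z ⊕ Z/2Z.
  H_2: rank ker ∂_2 − rank ∂_3 = (20 − 20) − 0 = 0, and there is no ∂_3, so H_2 = 0.

As a check, the Euler characteristic is 10 − 30 + 20 = 0, which agrees with 1 − 1 + 0 = 0.

H_0 = Z,  H_1 = Z ⊕ Z/2Z,  H_2 = 0.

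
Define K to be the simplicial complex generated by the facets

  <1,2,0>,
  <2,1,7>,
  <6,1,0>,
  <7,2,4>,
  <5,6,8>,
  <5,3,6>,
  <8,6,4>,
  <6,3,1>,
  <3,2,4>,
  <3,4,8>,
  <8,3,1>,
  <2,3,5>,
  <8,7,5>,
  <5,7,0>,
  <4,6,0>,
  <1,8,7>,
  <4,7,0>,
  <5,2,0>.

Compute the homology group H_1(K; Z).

Order the vertices as 0 < 1 < 2 < 3 < 4 < 5 < 6 < 7 < 8. Listing each simplex with vertices in this order, K has dimension 2 with simplices:

  0-simplices (9): [0], [1], [2], [3], [4], [5], [6], [7], [8]
  1-simplices (27): (27 of them)
  2-simplices (18): [0,1,2], [0,1,6], [0,2,5], [0,4,6], [0,4,7], [0,5,7], [1,2,7], [1,3,6], [1,3,8], [1,7,8], [2,3,4], [2,3,5], [2,4,7], [3,4,8], [3,5,6], [4,6,8], [5,6,8], [5,7,8]

so the chain groups are C_0 ≅ Z^9, C_1 ≅ Z^27, C_2 ≅ Z^18.

The boundary map ∂_1: C_1 → C_0 maps an edge to its endpoints' difference, ∂[p,q] = q − p. For instance
  ∂[5,6] = [6] − [5].
The resulting 9×27 matrix has rank 8, and its Smith normal form has invariant factors (1,1,1,1,1,1,1,1).

Boundary ∂_2: C_2 → C_1 maps a triangle to the signed sum of its edges. For instance
  ∂[3,4,8] = [4,8] − [3,8] + [3,4],
  ∂[0,4,6] = [4,6] − [0,6] + [0,4].
As a 27×18 matrix over Z this has rank 18, with invariant factors (1,1,1,1,1,1,1,1,1,1,1,1,1,1,1,1,1,2).

Reading off H_k = ker ∂_k / im ∂_{k+1}:

  H_1: rank ker ∂_1 − rank ∂_2 = (27 − 8) − 18 = 1, and ∂_2 has invariant factor 2 > 1, so H_1 ≅ Z ⊕ Z/2.

(K is a triangulation of the Klein bottle.)

H_1 ≅ Z ⊕ Z/2.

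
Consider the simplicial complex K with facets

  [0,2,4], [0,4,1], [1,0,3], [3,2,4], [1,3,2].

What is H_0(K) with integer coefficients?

H_0 ≅ Z.

Take the total order 0 < 1 < 2 < 3 < 4 on the vertex set. Then K (dimension 2) consists of the simplices:

  0-simplices (5): [0], [1], [2], [3], [4]
  1-simplices (10): [0,1], [0,2], [0,3], [0,4], [1,2], [1,3], [1,4], [2,3], [2,4], [3,4]
  2-simplices (5): [0,1,3], [0,1,4], [0,2,4], [1,2,3], [2,3,4]

so the chain groups are C_0 ≅ Z^5, C_1 ≅ Z^10, C_2 ≅ Z^5.

∂_1: C_1 → C_0 sends each edge [p,q] (with p < q) to q − p.
This gives a 5×10 integer matrix of rank 4; reducing to Smith normal form yields diagonal entries (1,1,1,1).

∂_2: C_2 → C_1 acts by ∂[p,q,r] = [q,r] − [p,r] + [p,q]. For instance
  ∂[1,2,3] = [2,3] − [1,3] + [1,2],
  ∂[0,1,4] = [1,4] − [0,4] + [0,1].
The resulting 10×5 matrix has rank 5, and its Smith normal form has invariant factors (1,1,1,1,1).

From H_k ≅ ker(∂_k) / im(∂_{k+1}) we obtain:

  H_0: rank C_0 − rank ∂_1 = 5 − 4 = 1, and the invariant factors of ∂_1 are all 1, so H_0 ≅ Z.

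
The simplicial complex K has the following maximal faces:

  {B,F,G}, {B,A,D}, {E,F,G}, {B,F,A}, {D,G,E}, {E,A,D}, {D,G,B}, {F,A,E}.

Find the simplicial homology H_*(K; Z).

H_0 = Z,  H_1 = 0,  H_2 = Z.

We work with the vertex ordering A < B < D < E < F < G. The simplices of K, each written with vertices in increasing order, are:

  0-simplices (6): A, B, D, E, F, G
  1-simplices (12): AB, AD, AE, AF, BD, BF, BG, DE, DG, EF, EG, FG
  2-simplices (8): ABD, ABF, ADE, AEF, BDG, BFG, DEG, EFG

Hence C_0 ≅ Z^6, C_1 ≅ Z^12, C_2 ≅ Z^8.

∂_1: C_1 → C_0 maps an edge to its endpoints' difference, ∂[p,q] = q − p. For instance
  ∂EF = F − E.
The 6×12 boundary matrix has rank 5 and Smith normal form diag(1,1,1,1,1).

∂_2: C_2 → C_1 acts by ∂[p,q,r] = [q,r] − [p,r] + [p,q]. For instance
  ∂DEG = EG − DG + DE,
  ∂EFG = FG − EG + EF.
The 12×8 boundary matrix has rank 7 and Smith normal form diag(1,1,1,1,1,1,1).

Now H_k = ker ∂_k / im ∂_{k+1}, so:

  H_0: rank C_0 − rank ∂_1 = 6 − 5 = 1, and the invariant factors of ∂_1 are all 1, so H_0 ≅ Z.
  H_1: rank ker ∂_1 − rank ∂_2 = (12 − 5) − 7 = 0, and the invariant factors of ∂_2 are all 1, so H_1 ≅ 0.
  H_2: rank ker ∂_2 − rank ∂_3 = (8 − 7) − 0 = 1, and there is no ∂_3, so H_2 ≅ Z.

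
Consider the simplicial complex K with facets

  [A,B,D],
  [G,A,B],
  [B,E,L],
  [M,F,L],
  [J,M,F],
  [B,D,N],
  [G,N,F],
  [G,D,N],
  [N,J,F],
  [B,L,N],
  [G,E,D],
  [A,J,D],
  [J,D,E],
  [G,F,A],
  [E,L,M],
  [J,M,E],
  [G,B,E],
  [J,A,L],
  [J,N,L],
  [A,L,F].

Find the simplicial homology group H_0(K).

H_0 = Z.

Fix the vertex order A < B < D < E < F < G < J < L < M < N and write every simplex with vertices in increasing order. Then dim K = 2 and the simplices of K are:

  0-simplices (10): A, B, D, E, F, G, J, L, M, N
  1-simplices (30): AB, AD, AF, AG, AJ, AL, BD, BE, BG, BL, BN, DE, DG, DJ, DN, EG, EJ, EL, EM, FG, FJ, FL, FM, FN, GN, JL, JM, JN, LM, LN
  2-simplices (20): ABD, ABG, ADJ, AFG, AFL, AJL, BDN, BEG, BEL, BLN, DEG, DEJ, DGN, EJM, ELM, FGN, FJM, FJN, FLM, JLN

Hence C_0 ≅ Z^10, C_1 ≅ Z^30, C_2 ≅ Z^20.

The boundary map ∂_1: C_1 → C_0 maps an edge to its endpoints' difference, ∂[p,q] = q − p.
As a 10×30 matrix over Z this has rank 9, with invariant factors (1,1,1,1,1,1,1,1,1).

Boundary ∂_2: C_2 → C_1 acts by ∂[p,q,r] = [q,r] − [p,r] + [p,q]. For instance
  ∂BDN = DN − BN + BD,
  ∂ABG = BG − AG + AB.
The 30×20 boundary matrix has rank 20 and Smith normal form diag(1,1,1,1,1,1,1,1,1,1,1,1,1,1,1,1,1,1,1,2).

From H_k ≅ ker(∂_k) / im(∂_{k+1}) we obtain:

  H_0: rank C_0 − rank ∂_1 = 10 − 9 = 1, and the invariant factors of ∂_1 are all 1, so H_0 = Z.

(K is a triangulation of the Klein bottle.)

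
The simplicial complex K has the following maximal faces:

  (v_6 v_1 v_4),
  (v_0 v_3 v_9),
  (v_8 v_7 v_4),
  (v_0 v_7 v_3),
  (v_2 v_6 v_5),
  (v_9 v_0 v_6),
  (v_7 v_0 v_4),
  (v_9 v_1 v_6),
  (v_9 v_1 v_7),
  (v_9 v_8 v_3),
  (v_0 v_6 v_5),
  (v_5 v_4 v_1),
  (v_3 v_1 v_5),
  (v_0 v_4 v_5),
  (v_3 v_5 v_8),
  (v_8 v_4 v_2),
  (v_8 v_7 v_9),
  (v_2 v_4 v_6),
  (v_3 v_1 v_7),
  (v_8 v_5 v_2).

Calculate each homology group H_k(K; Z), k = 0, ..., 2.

H_0 ≅ Z,  H_1 ≅ Z ⊕ Z_2,  H_2 = 0.

Fix the vertex order v_0 < v_1 < v_2 < v_3 < v_4 < v_5 < v_6 < v_7 < v_8 < v_9 and write every simplex with vertices in increasing order. Then dim K = 2 and the simplices of K are:

  0-simplices (10): [v_0], [v_1], [v_2], [v_3], [v_4], [v_5], [v_6], [v_7], [v_8], [v_9]
  1-simplices (30): (30 of them)
  2-simplices (20): (20 of them)

so the chain groups are C_0 ≅ Z^10, C_1 ≅ Z^30, C_2 ≅ Z^20.

The boundary map ∂_1: C_1 → C_0 maps an edge to its endpoints' difference, ∂[p,q] = q − p. For instance
  ∂[v_4,v_6] = [v_6] − [v_4].
The 10×30 boundary matrix has rank 9 and Smith normal form diag(1,1,1,1,1,1,1,1,1).

Boundary ∂_2: C_2 → C_1 maps a triangle to the signed sum of its edges. For instance
  ∂[v_2,v_5,v_8] = [v_5,v_8] − [v_2,v_8] + [v_2,v_5],
  ∂[v_3,v_8,v_9] = [v_8,v_9] − [v_3,v_9] + [v_3,v_8].
This gives a 30×20 integer matrix of rank 20; reducing to Smith normal form yields diagonal entries (1,1,1,1,1,1,1,1,1,1,1,1,1,1,1,1,1,1,1,2).

Computing H_k = (kernel of ∂_k) / (image of ∂_{k+1}):

  H_0: rank C_0 − rank ∂_1 = 10 − 9 = 1, and the invariant factors of ∂_1 are all 1, so H_0 = Z.
  H_1: rank ker ∂_1 − rank ∂_2 = (30 − 9) − 20 = 1, and ∂_2 has invariant factor 2 > 1, so H_1 = Z ⊕ Z_2.
  H_2: rank ker ∂_2 − rank ∂_3 = (20 − 20) − 0 = 0, and there is no ∂_3, so H_2 = 0.

As a check, the Euler characteristic is 10 − 30 + 20 = 0, which agrees with 1 − 1 + 0 = 0.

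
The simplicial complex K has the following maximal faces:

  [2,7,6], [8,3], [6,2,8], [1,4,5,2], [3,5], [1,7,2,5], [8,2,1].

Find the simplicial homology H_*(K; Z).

We work with the vertex ordering 1 < 2 < 3 < 4 < 5 < 6 < 7 < 8. The simplices of K, each written with vertices in increasing order, are:

  0-simplices (8): [1], [2], [3], [4], [5], [6], [7], [8]
  1-simplices (16): [1,2], [1,4], [1,5], [1,7], [1,8], [2,4], [2,5], [2,6], [2,7], [2,8], [3,5], [3,8], [4,5], [5,7], [6,7], [6,8]
  2-simplices (10): [1,2,4], [1,2,5], [1,2,7], [1,2,8], [1,4,5], [1,5,7], [2,4,5], [2,5,7], [2,6,7], [2,6,8]
  3-simplices (2): [1,2,4,5], [1,2,5,7]

so the chain groups are C_0 ≅ Z^8, C_1 ≅ Z^16, C_2 ≅ Z^10, C_3 ≅ Z^2.

∂_1: C_1 → C_0 sends each edge [p,q] (with p < q) to q − p.
The resulting 8×16 matrix has rank 7, and its Smith normal form has invariant factors (1,1,1,1,1,1,1).

The boundary map ∂_2: C_2 → C_1 sends each 2-simplex [p,q,r] to [q,r] − [p,r] + [p,q]. For instance
  ∂[2,6,8] = [6,8] − [2,8] + [2,6],
  ∂[1,2,7] = [2,7] − [1,7] + [1,2].
The 16×10 boundary matrix has rank 8 and Smith normal form diag(1,1,1,1,1,1,1,1).

∂_3: C_3 → C_2 sends each 3-simplex σ to the alternating sum Σ_i (−1)^i (σ with its i-th vertex removed). For instance
  ∂[1,2,5,7] = [2,5,7] − [1,5,7] + [1,2,7] − [1,2,5],
  ∂[1,2,4,5] = [2,4,5] − [1,4,5] + [1,2,5] − [1,2,4].
The 10×2 boundary matrix has rank 2 and Smith normal form diag(1,1).

Computing H_k = (kernel of ∂_k) / (image of ∂_{k+1}):

  H_0: rank C_0 − rank ∂_1 = 8 − 7 = 1, and the invariant factors of ∂_1 are all 1, so H_0 = Z.
  H_1: rank ker ∂_1 − rank ∂_2 = (16 − 7) − 8 = 1, and the invariant factors of ∂_2 are all 1, so H_1 = Z.
  H_2: rank ker ∂_2 − rank ∂_3 = (10 − 8) − 2 = 0, and the invariant factors of ∂_3 are all 1, so H_2 = 0.
  H_3: rank ker ∂_3 − rank ∂_4 = (2 − 2) − 0 = 0, and there is no ∂_4, so H_3 = 0.

H_0 = Z,  H_1 = Z,  H_2 = 0,  H_3 = 0.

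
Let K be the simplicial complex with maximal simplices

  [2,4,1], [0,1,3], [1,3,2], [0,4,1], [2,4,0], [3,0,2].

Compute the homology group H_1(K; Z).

H_1 = 0.

Take the total order 0 < 1 < 2 < 3 < 4 on the vertex set. Then K (dimension 2) consists of the simplices:

  0-simplices (5): [0], [1], [2], [3], [4]
  1-simplices (9): [0,1], [0,2], [0,3], [0,4], [1,2], [1,3], [1,4], [2,3], [2,4]
  2-simplices (6): [0,1,3], [0,1,4], [0,2,3], [0,2,4], [1,2,3], [1,2,4]

giving chain groups C_0 ≅ Z^5, C_1 ≅ Z^9, C_2 ≅ Z^6.

The boundary map ∂_1: C_1 → C_0 maps an edge to its endpoints' difference, ∂[p,q] = q − p. For instance
  ∂[2,4] = [4] − [2].
This gives a 5×9 integer matrix of rank 4; reducing to Smith normal form yields diagonal entries (1,1,1,1).

Boundary ∂_2: C_2 → C_1 acts by ∂[p,q,r] = [q,r] − [p,r] + [p,q]. For instance
  ∂[0,2,4] = [2,4] − [0,4] + [0,2],
  ∂[0,1,3] = [1,3] − [0,3] + [0,1].
As a 9×6 matrix over Z this has rank 5, with invariant factors (1,1,1,1,1).

Reading off H_k = ker ∂_k / im ∂_{k+1}:

  H_1: rank ker ∂_1 − rank ∂_2 = (9 − 4) − 5 = 0, and the invariant factors of ∂_2 are all 1, so H_1 ≅ 0.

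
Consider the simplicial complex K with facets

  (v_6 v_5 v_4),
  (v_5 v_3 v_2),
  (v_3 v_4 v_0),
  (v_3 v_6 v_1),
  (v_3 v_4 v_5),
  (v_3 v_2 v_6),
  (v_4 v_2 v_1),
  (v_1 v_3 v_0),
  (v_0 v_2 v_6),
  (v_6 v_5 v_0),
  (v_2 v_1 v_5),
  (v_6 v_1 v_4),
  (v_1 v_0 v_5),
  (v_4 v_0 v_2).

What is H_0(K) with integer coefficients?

H_0 ≅ Z.

Take the total order v_0 < v_1 < v_2 < v_3 < v_4 < v_5 < v_6 on the vertex set. Then K (dimension 2) consists of the simplices:

  0-simplices (7): [v_0], [v_1], [v_2], [v_3], [v_4], [v_5], [v_6]
  1-simplices (21): (21 of them)
  2-simplices (14): (14 of them)

so the chain groups are C_0 ≅ Z^7, C_1 ≅ Z^21, C_2 ≅ Z^14.

The boundary map ∂_1: C_1 → C_0 sends each edge [p,q] (with p < q) to q − p.
The resulting 7×21 matrix has rank 6, and its Smith normal form has invariant factors (1,1,1,1,1,1).

∂_2: C_2 → C_1 acts by ∂[p,q,r] = [q,r] − [p,r] + [p,q]. For instance
  ∂[v_3,v_4,v_5] = [v_4,v_5] − [v_3,v_5] + [v_3,v_4],
  ∂[v_0,v_2,v_4] = [v_2,v_4] − [v_0,v_4] + [v_0,v_2].
The 21×14 boundary matrix has rank 13 and Smith normal form diag(1,1,1,1,1,1,1,1,1,1,1,1,1).

Reading off H_k = ker ∂_k / im ∂_{k+1}:

  H_0: rank C_0 − rank ∂_1 = 7 − 6 = 1, and the invariant factors of ∂_1 are all 1, so H_0 = Z.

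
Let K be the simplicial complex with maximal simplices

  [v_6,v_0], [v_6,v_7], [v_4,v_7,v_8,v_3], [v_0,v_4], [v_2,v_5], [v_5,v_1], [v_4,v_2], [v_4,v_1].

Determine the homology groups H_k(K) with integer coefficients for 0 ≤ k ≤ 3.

H_0 ≅ Z,  H_1 ≅ Z^2,  H_2 = 0,  H_3 = 0.

Take the total order v_0 < v_1 < v_2 < v_3 < v_4 < v_5 < v_6 < v_7 < v_8 on the vertex set. Then K (dimension 3) consists of the simplices:

  0-simplices (9): [v_0], [v_1], [v_2], [v_3], [v_4], [v_5], [v_6], [v_7], [v_8]
  1-simplices (13): [v_0,v_4], [v_0,v_6], [v_1,v_4], [v_1,v_5], [v_2,v_4], [v_2,v_5], [v_3,v_4], [v_3,v_7], [v_3,v_8], [v_4,v_7], [v_4,v_8], [v_6,v_7], [v_7,v_8]
  2-simplices (4): [v_3,v_4,v_7], [v_3,v_4,v_8], [v_3,v_7,v_8], [v_4,v_7,v_8]
  3-simplices (1): [v_3,v_4,v_7,v_8]

Hence C_0 ≅ Z^9, C_1 ≅ Z^13, C_2 ≅ Z^4, C_3 ≅ Z^1.

∂_1: C_1 → C_0 maps an edge to its endpoints' difference, ∂[p,q] = q − p. For instance
  ∂[v_2,v_4] = [v_4] − [v_2].
The resulting 9×13 matrix has rank 8, and its Smith normal form has invariant factors (1,1,1,1,1,1,1,1).

Boundary ∂_2: C_2 → C_1 maps a triangle to the signed sum of its edges. For instance
  ∂[v_3,v_4,v_7] = [v_4,v_7] − [v_3,v_7] + [v_3,v_4],
  ∂[v_4,v_7,v_8] = [v_7,v_8] − [v_4,v_8] + [v_4,v_7].
This gives a 13×4 integer matrix of rank 3; reducing to Smith normal form yields diagonal entries (1,1,1).

Boundary ∂_3: C_3 → C_2 sends each 3-simplex σ to the alternating sum Σ_i (−1)^i (σ with its i-th vertex removed). For instance
  ∂[v_3,v_4,v_7,v_8] = [v_4,v_7,v_8] − [v_3,v_7,v_8] + [v_3,v_4,v_8] − [v_3,v_4,v_7].
This gives a 4×1 integer matrix of rank 1; reducing to Smith normal form yields diagonal entries (1).

Computing H_k = (kernel of ∂_k) / (image of ∂_{k+1}):

  H_0: rank C_0 − rank ∂_1 = 9 − 8 = 1, and the invariant factors of ∂_1 are all 1, so H_0 = Z.
  H_1: rank ker ∂_1 − rank ∂_2 = (13 − 8) − 3 = 2, and the invariant factors of ∂_2 are all 1, so H_1 = Z^2.
  H_2: rank ker ∂_2 − rank ∂_3 = (4 − 3) − 1 = 0, and the invariant factors of ∂_3 are all 1, so H_2 = 0.
  H_3: rank ker ∂_3 − rank ∂_4 = (1 − 1) − 0 = 0, and there is no ∂_4, so H_3 = 0.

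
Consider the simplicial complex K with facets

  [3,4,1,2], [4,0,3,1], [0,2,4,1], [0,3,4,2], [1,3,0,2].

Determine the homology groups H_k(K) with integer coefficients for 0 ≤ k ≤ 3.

H_0 = Z,  H_1 = 0,  H_2 = 0,  H_3 = Z.

We work with the vertex ordering 0 < 1 < 2 < 3 < 4. The simplices of K, each written with vertices in increasing order, are:

  0-simplices (5): [0], [1], [2], [3], [4]
  1-simplices (10): [0,1], [0,2], [0,3], [0,4], [1,2], [1,3], [1,4], [2,3], [2,4], [3,4]
  2-simplices (10): [0,1,2], [0,1,3], [0,1,4], [0,2,3], [0,2,4], [0,3,4], [1,2,3], [1,2,4], [1,3,4], [2,3,4]
  3-simplices (5): [0,1,2,3], [0,1,2,4], [0,1,3,4], [0,2,3,4], [1,2,3,4]

giving chain groups C_0 ≅ Z^5, C_1 ≅ Z^10, C_2 ≅ Z^10, C_3 ≅ Z^5.

The boundary map ∂_1: C_1 → C_0 sends each edge [p,q] (with p < q) to q − p. For instance
  ∂[1,2] = [2] − [1].
This gives a 5×10 integer matrix of rank 4; reducing to Smith normal form yields diagonal entries (1,1,1,1).

∂_2: C_2 → C_1 sends each 2-simplex [p,q,r] to [q,r] − [p,r] + [p,q]. For instance
  ∂[1,3,4] = [3,4] − [1,4] + [1,3],
  ∂[1,2,4] = [2,4] − [1,4] + [1,2].
The resulting 10×10 matrix has rank 6, and its Smith normal form has invariant factors (1,1,1,1,1,1).

∂_3: C_3 → C_2 sends each 3-simplex σ to the alternating sum Σ_i (−1)^i (σ with its i-th vertex removed). For instance
  ∂[0,1,2,4] = [1,2,4] − [0,2,4] + [0,1,4] − [0,1,2],
  ∂[1,2,3,4] = [2,3,4] − [1,3,4] + [1,2,4] − [1,2,3].
The resulting 10×5 matrix has rank 4, and its Smith normal form has invariant factors (1,1,1,1).

Now H_k = ker ∂_k / im ∂_{k+1}, so:

  H_0: rank C_0 − rank ∂_1 = 5 − 4 = 1, and the invariant factors of ∂_1 are all 1, so H_0 = Z.
  H_1: rank ker ∂_1 − rank ∂_2 = (10 − 4) − 6 = 0, and the invariant factors of ∂_2 are all 1, so H_1 = 0.
  H_2: rank ker ∂_2 − rank ∂_3 = (10 − 6) − 4 = 0, and the invariant factors of ∂_3 are all 1, so H_2 = 0.
  H_3: rank ker ∂_3 − rank ∂_4 = (5 − 4) − 0 = 1, and there is no ∂_4, so H_3 = Z.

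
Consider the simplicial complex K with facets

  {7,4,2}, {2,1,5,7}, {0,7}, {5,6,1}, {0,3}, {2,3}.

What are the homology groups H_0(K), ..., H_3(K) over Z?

We work with the vertex ordering 0 < 1 < 2 < 3 < 4 < 5 < 6 < 7. The simplices of K, each written with vertices in increasing order, are:

  0-simplices (8): [0], [1], [2], [3], [4], [5], [6], [7]
  1-simplices (13): [0,3], [0,7], [1,2], [1,5], [1,6], [1,7], [2,3], [2,4], [2,5], [2,7], [4,7], [5,6], [5,7]
  2-simplices (6): [1,2,5], [1,2,7], [1,5,6], [1,5,7], [2,4,7], [2,5,7]
  3-simplices (1): [1,2,5,7]

Hence C_0 ≅ Z^8, C_1 ≅ Z^13, C_2 ≅ Z^6, C_3 ≅ Z^1.

∂_1: C_1 → C_0 maps an edge to its endpoints' difference, ∂[p,q] = q − p.
As a 8×13 matrix over Z this has rank 7, with invariant factors (1,1,1,1,1,1,1).

Boundary ∂_2: C_2 → C_1 sends each 2-simplex [p,q,r] to [q,r] − [p,r] + [p,q]. For instance
  ∂[1,2,7] = [2,7] − [1,7] + [1,2],
  ∂[1,5,6] = [5,6] − [1,6] + [1,5].
This gives a 13×6 integer matrix of rank 5; reducing to Smith normal form yields diagonal entries (1,1,1,1,1).

The boundary map ∂_3: C_3 → C_2 sends each 3-simplex σ to the alternating sum Σ_i (−1)^i (σ with its i-th vertex removed). For instance
  ∂[1,2,5,7] = [2,5,7] − [1,5,7] + [1,2,7] − [1,2,5].
This gives a 6×1 integer matrix of rank 1; reducing to Smith normal form yields diagonal entries (1).

Computing H_k = (kernel of ∂_k) / (image of ∂_{k+1}):

  H_0: rank C_0 − rank ∂_1 = 8 − 7 = 1, and the invariant factors of ∂_1 are all 1, so H_0 ≅ Z.
  H_1: rank ker ∂_1 − rank ∂_2 = (13 − 7) − 5 = 1, and the invariant factors of ∂_2 are all 1, so H_1 ≅ Z.
  H_2: rank ker ∂_2 − rank ∂_3 = (6 − 5) − 1 = 0, and the invariant factors of ∂_3 are all 1, so H_2 ≅ 0.
  H_3: rank ker ∂_3 − rank ∂_4 = (1 − 1) − 0 = 0, and there is no ∂_4, so H_3 ≅ 0.

As a check, the Euler characteristic is 8 − 13 + 6 − 1 = 0, which agrees with 1 − 1 + 0 − 0 = 0.

H_0 = Z,  H_1 = Z,  H_2 = 0,  H_3 = 0.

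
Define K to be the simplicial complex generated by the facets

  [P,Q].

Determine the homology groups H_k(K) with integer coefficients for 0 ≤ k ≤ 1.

H_0 ≅ Z,  H_1 = 0.

Order the vertices as P < Q. Listing each simplex with vertices in this order, K has dimension 1 with simplices:

  0-simplices (2): P, Q
  1-simplices (1): PQ

giving chain groups C_0 ≅ Z^2, C_1 ≅ Z^1.

Boundary ∂_1: C_1 → C_0 is given by ∂[p,q] = [q] − [p]. For instance
  ∂PQ = Q − P.
The resulting 2×1 matrix has rank 1, and its Smith normal form has invariant factors (1).

Computing H_k = (kernel of ∂_k) / (image of ∂_{k+1}):

  H_0: rank C_0 − rank ∂_1 = 2 − 1 = 1, and the invariant factors of ∂_1 are all 1, so H_0 ≅ Z.
  H_1: rank ker ∂_1 − rank ∂_2 = (1 − 1) − 0 = 0, and there is no ∂_2, so H_1 ≅ 0.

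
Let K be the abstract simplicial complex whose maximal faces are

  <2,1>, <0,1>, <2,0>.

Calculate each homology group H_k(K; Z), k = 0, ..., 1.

H_0 ≅ Z,  H_1 ≅ Z.

Fix the vertex order 0 < 1 < 2 and write every simplex with vertices in increasing order. Then dim K = 1 and the simplices of K are:

  0-simplices (3): [0], [1], [2]
  1-simplices (3): [0,1], [0,2], [1,2]

Hence C_0 ≅ Z^3, C_1 ≅ Z^3.

Boundary ∂_1: C_1 → C_0 is given by ∂[p,q] = [q] − [p]. For instance
  ∂[1,2] = [2] − [1].
The 3×3 boundary matrix has rank 2 and Smith normal form diag(1,1).

Computing H_k = (kernel of ∂_k) / (image of ∂_{k+1}):

  H_0: rank C_0 − rank ∂_1 = 3 − 2 = 1, and the invariant factors of ∂_1 are all 1, so H_0 = Z.
  H_1: rank ker ∂_1 − rank ∂_2 = (3 − 2) − 0 = 1, and there is no ∂_2, so H_1 = Z.

As a check, the Euler characteristic is 3 − 3 = 0, which agrees with 1 − 1 = 0.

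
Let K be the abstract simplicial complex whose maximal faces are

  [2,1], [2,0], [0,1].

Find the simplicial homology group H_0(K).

H_0 ≅ Z.

K has 3 vertices, 3 edges.
rank ∂_0 = 0, rank ∂_1 = 2 ⇒ b_0 = 3 − 0 − 2 = 1; all invariant factors of ∂_1 are 1 so no torsion. So H_0 ≅ Z.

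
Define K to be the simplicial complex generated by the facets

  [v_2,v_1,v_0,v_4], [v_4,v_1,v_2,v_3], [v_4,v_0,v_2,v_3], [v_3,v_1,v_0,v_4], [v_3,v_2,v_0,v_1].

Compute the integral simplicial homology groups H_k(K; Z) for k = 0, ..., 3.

H_0 = Z,  H_1 = 0,  H_2 = 0,  H_3 = Z.

K has 5 vertices, 10 edges, 10 triangles, 5 3-simplices.
rank ∂_0 = 0, rank ∂_1 = 4 ⇒ b_0 = 5 − 0 − 4 = 1; all invariant factors of ∂_1 are 1 so no torsion. So H_0 ≅ Z.
rank ∂_1 = 4, rank ∂_2 = 6 ⇒ b_1 = 10 − 4 − 6 = 0; all invariant factors of ∂_2 are 1 so no torsion. So H_1 ≅ 0.
rank ∂_2 = 6, rank ∂_3 = 4 ⇒ b_2 = 10 − 6 − 4 = 0; all invariant factors of ∂_3 are 1 so no torsion. So H_2 ≅ 0.
rank ∂_3 = 4, rank ∂_4 = 0 ⇒ b_3 = 5 − 4 − 0 = 1. So H_3 ≅ Z.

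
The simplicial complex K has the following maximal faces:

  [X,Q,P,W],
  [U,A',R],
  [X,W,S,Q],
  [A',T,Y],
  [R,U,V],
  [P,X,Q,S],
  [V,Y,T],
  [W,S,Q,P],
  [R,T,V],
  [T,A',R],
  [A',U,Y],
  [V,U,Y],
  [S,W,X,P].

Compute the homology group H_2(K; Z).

We work with the vertex ordering P < Q < R < S < T < U < V < W < X < Y < A'. The simplices of K, each written with vertices in increasing order, are:

  0-simplices (11): [P], [Q], [R], [S], [T], [U], [V], [W], [X], [Y], [A']
  1-simplices (22): [P,Q], [P,S], [P,W], [P,X], [Q,S], [Q,W], [Q,X], [R,T], [R,U], [R,V], [R,A'], [S,W], [S,X], [T,V], [T,Y], [T,A'], [U,V], [U,Y], [U,A'], [V,Y], [W,X], [Y,A']
  2-simplices (18): (18 of them)
  3-simplices (5): [P,Q,S,W], [P,Q,S,X], [P,Q,W,X], [P,S,W,X], [Q,S,W,X]

so the chain groups are C_0 ≅ Z^11, C_1 ≅ Z^22, C_2 ≅ Z^18, C_3 ≅ Z^5.

The boundary map ∂_1: C_1 → C_0 maps an edge to its endpoints' difference, ∂[p,q] = q − p. For instance
  ∂[P,W] = [W] − [P].
The 11×22 boundary matrix has rank 9 and Smith normal form diag(1,1,1,1,1,1,1,1,1).

∂_2: C_2 → C_1 sends each 2-simplex [p,q,r] to [q,r] − [p,r] + [p,q]. For instance
  ∂[T,V,Y] = [V,Y] − [T,Y] + [T,V],
  ∂[Q,S,W] = [S,W] − [Q,W] + [Q,S].
This gives a 22×18 integer matrix of rank 13; reducing to Smith normal form yields diagonal entries (1,1,1,1,1,1,1,1,1,1,1,1,1).

Boundary ∂_3: C_3 → C_2 sends each 3-simplex σ to the alternating sum Σ_i (−1)^i (σ with its i-th vertex removed). For instance
  ∂[P,S,W,X] = [S,W,X] − [P,W,X] + [P,S,X] − [P,S,W],
  ∂[P,Q,S,W] = [Q,S,W] − [P,S,W] + [P,Q,W] − [P,Q,S].
This gives a 18×5 integer matrix of rank 4; reducing to Smith normal form yields diagonal entries (1,1,1,1).

Computing H_k = (kernel of ∂_k) / (image of ∂_{k+1}):

  H_2: rank ker ∂_2 − rank ∂_3 = (18 − 13) − 4 = 1, and the invariant factors of ∂_3 are all 1, so H_2 = Z.

(K is a triangulation of the disjoint union of the 3-sphere S^3 and the 2-sphere S^2.)

H_2 ≅ Z.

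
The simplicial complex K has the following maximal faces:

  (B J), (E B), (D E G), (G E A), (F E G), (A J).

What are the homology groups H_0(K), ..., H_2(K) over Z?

H_0 ≅ Z,  H_1 ≅ Z,  H_2 = 0.

K has 7 vertices, 10 edges, 3 triangles.
rank ∂_0 = 0, rank ∂_1 = 6 ⇒ b_0 = 7 − 0 − 6 = 1; all invariant factors of ∂_1 are 1 so no torsion. So H_0 = Z.
rank ∂_1 = 6, rank ∂_2 = 3 ⇒ b_1 = 10 − 6 − 3 = 1; all invariant factors of ∂_2 are 1 so no torsion. So H_1 = Z.
rank ∂_2 = 3, rank ∂_3 = 0 ⇒ b_2 = 3 − 3 − 0 = 0. So H_2 = 0.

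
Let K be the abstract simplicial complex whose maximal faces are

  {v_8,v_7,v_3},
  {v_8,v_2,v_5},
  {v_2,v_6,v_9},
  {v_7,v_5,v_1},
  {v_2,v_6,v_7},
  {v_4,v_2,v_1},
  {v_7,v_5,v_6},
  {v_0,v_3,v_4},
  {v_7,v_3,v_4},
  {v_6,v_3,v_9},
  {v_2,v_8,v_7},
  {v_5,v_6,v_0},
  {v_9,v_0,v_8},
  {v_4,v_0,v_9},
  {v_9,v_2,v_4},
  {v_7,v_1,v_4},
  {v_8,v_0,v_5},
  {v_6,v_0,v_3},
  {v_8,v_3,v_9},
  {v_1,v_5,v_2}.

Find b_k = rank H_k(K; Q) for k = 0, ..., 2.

b_0 = 1, b_1 = 1, b_2 = 0.

Order the vertices as v_0 < v_1 < v_2 < v_3 < v_4 < v_5 < v_6 < v_7 < v_8 < v_9. Listing each simplex with vertices in this order, K has dimension 2 with simplices:

  0-simplices (10): [v_0], [v_1], [v_2], [v_3], [v_4], [v_5], [v_6], [v_7], [v_8], [v_9]
  1-simplices (30): (30 of them)
  2-simplices (20): (20 of them)

giving chain groups C_0 ≅ Z^10, C_1 ≅ Z^30, C_2 ≅ Z^20.

∂_1: C_1 → C_0 sends each edge [p,q] (with p < q) to q − p. For instance
  ∂[v_3,v_7] = [v_7] − [v_3].
The 10×30 boundary matrix has rank 9 and Smith normal form diag(1,1,1,1,1,1,1,1,1).

Boundary ∂_2: C_2 → C_1 acts by ∂[p,q,r] = [q,r] − [p,r] + [p,q]. For instance
  ∂[v_1,v_5,v_7] = [v_5,v_7] − [v_1,v_7] + [v_1,v_5],
  ∂[v_2,v_5,v_8] = [v_5,v_8] − [v_2,v_8] + [v_2,v_5].
This gives a 30×20 integer matrix of rank 20; reducing to Smith normal form yields diagonal entries (1,1,1,1,1,1,1,1,1,1,1,1,1,1,1,1,1,1,1,2).

Reading off H_k = ker ∂_k / im ∂_{k+1}:

  H_0: rank C_0 − rank ∂_1 = 10 − 9 = 1, and the invariant factors of ∂_1 are all 1, so H_0 ≅ Z.
  H_1: rank ker ∂_1 − rank ∂_2 = (30 − 9) − 20 = 1, and ∂_2 has invariant factor 2 > 1, so H_1 ≅ Z ⊕ Z/2.
  H_2: rank ker ∂_2 − rank ∂_3 = (20 − 20) − 0 = 0, and there is no ∂_3, so H_2 ≅ 0.

(K is a triangulation of the Klein bottle.)

Hence the Betti numbers are b_0 = 1, b_1 = 1, b_2 = 0.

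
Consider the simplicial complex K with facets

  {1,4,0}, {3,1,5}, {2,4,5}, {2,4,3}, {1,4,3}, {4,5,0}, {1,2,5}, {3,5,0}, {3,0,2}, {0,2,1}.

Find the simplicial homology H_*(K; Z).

H_0 ≅ Z,  H_1 ≅ Z/2,  H_2 = 0.

Take the total order 0 < 1 < 2 < 3 < 4 < 5 on the vertex set. Then K (dimension 2) consists of the simplices:

  0-simplices (6): [0], [1], [2], [3], [4], [5]
  1-simplices (15): [0,1], [0,2], [0,3], [0,4], [0,5], [1,2], [1,3], [1,4], [1,5], [2,3], [2,4], [2,5], [3,4], [3,5], [4,5]
  2-simplices (10): [0,1,2], [0,1,4], [0,2,3], [0,3,5], [0,4,5], [1,2,5], [1,3,4], [1,3,5], [2,3,4], [2,4,5]

giving chain groups C_0 ≅ Z^6, C_1 ≅ Z^15, C_2 ≅ Z^10.

The boundary map ∂_1: C_1 → C_0 sends each edge [p,q] (with p < q) to q − p.
This gives a 6×15 integer matrix of rank 5; reducing to Smith normal form yields diagonal entries (1,1,1,1,1).

The boundary map ∂_2: C_2 → C_1 maps a triangle to the signed sum of its edges. For instance
  ∂[0,2,3] = [2,3] − [0,3] + [0,2],
  ∂[1,2,5] = [2,5] − [1,5] + [1,2].
The 15×10 boundary matrix has rank 10 and Smith normal form diag(1,1,1,1,1,1,1,1,1,2).

Reading off H_k = ker ∂_k / im ∂_{k+1}:

  H_0: rank C_0 − rank ∂_1 = 6 − 5 = 1, and the invariant factors of ∂_1 are all 1, so H_0 = Z.
  H_1: rank ker ∂_1 − rank ∂_2 = (15 − 5) − 10 = 0, and ∂_2 has invariant factor 2 > 1, so H_1 = Z/2.
  H_2: rank ker ∂_2 − rank ∂_3 = (10 − 10) − 0 = 0, and there is no ∂_3, so H_2 = 0.

As a check, the Euler characteristic is 6 − 15 + 10 = 1, which agrees with 1 − 0 + 0 = 1.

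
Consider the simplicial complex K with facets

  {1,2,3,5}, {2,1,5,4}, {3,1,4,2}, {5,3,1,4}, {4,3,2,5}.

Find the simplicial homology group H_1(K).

Take the total order 1 < 2 < 3 < 4 < 5 on the vertex set. Then K (dimension 3) consists of the simplices:

  0-simplices (5): [1], [2], [3], [4], [5]
  1-simplices (10): [1,2], [1,3], [1,4], [1,5], [2,3], [2,4], [2,5], [3,4], [3,5], [4,5]
  2-simplices (10): [1,2,3], [1,2,4], [1,2,5], [1,3,4], [1,3,5], [1,4,5], [2,3,4], [2,3,5], [2,4,5], [3,4,5]
  3-simplices (5): [1,2,3,4], [1,2,3,5], [1,2,4,5], [1,3,4,5], [2,3,4,5]

giving chain groups C_0 ≅ Z^5, C_1 ≅ Z^10, C_2 ≅ Z^10, C_3 ≅ Z^5.

∂_1: C_1 → C_0 sends each edge [p,q] (with p < q) to q − p. For instance
  ∂[1,2] = [2] − [1].
The resulting 5×10 matrix has rank 4, and its Smith normal form has invariant factors (1,1,1,1).

The boundary map ∂_2: C_2 → C_1 maps a triangle to the signed sum of its edges. For instance
  ∂[1,3,5] = [3,5] − [1,5] + [1,3],
  ∂[1,2,4] = [2,4] − [1,4] + [1,2].
The 10×10 boundary matrix has rank 6 and Smith normal form diag(1,1,1,1,1,1).

The boundary map ∂_3: C_3 → C_2 sends each 3-simplex σ to the alternating sum Σ_i (−1)^i (σ with its i-th vertex removed). For instance
  ∂[2,3,4,5] = [3,4,5] − [2,4,5] + [2,3,5] − [2,3,4],
  ∂[1,2,3,5] = [2,3,5] − [1,3,5] + [1,2,5] − [1,2,3].
The resulting 10×5 matrix has rank 4, and its Smith normal form has invariant factors (1,1,1,1).

From H_k ≅ ker(∂_k) / im(∂_{k+1}) we obtain:

  H_1: rank ker ∂_1 − rank ∂_2 = (10 − 4) − 6 = 0, and the invariant factors of ∂_2 are all 1, so H_1 = 0.

H_1 = 0.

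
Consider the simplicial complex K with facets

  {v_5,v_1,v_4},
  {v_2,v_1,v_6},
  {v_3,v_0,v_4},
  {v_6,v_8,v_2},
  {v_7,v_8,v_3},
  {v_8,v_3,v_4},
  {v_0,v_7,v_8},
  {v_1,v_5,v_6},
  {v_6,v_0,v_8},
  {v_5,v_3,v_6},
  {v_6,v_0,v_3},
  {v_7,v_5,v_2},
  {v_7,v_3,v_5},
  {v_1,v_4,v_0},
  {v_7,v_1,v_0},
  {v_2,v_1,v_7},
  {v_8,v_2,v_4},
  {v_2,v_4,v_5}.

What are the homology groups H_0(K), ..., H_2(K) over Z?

H_0 = Z,  H_1 = Z ⊕ Z/2Z,  H_2 = 0.

Fix the vertex order v_0 < v_1 < v_2 < v_3 < v_4 < v_5 < v_6 < v_7 < v_8 and write every simplex with vertices in increasing order. Then dim K = 2 and the simplices of K are:

  0-simplices (9): [v_0], [v_1], [v_2], [v_3], [v_4], [v_5], [v_6], [v_7], [v_8]
  1-simplices (27): (27 of them)
  2-simplices (18): (18 of them)

giving chain groups C_0 ≅ Z^9, C_1 ≅ Z^27, C_2 ≅ Z^18.

Boundary ∂_1: C_1 → C_0 sends each edge [p,q] (with p < q) to q − p. For instance
  ∂[v_2,v_5] = [v_5] − [v_2].
The resulting 9×27 matrix has rank 8, and its Smith normal form has invariant factors (1,1,1,1,1,1,1,1).

The boundary map ∂_2: C_2 → C_1 maps a triangle to the signed sum of its edges. For instance
  ∂[v_0,v_3,v_4] = [v_3,v_4] − [v_0,v_4] + [v_0,v_3],
  ∂[v_2,v_4,v_8] = [v_4,v_8] − [v_2,v_8] + [v_2,v_4].
As a 27×18 matrix over Z this has rank 18, with invariant factors (1,1,1,1,1,1,1,1,1,1,1,1,1,1,1,1,1,2).

Computing H_k = (kernel of ∂_k) / (image of ∂_{k+1}):

  H_0: rank C_0 − rank ∂_1 = 9 − 8 = 1, and the invariant factors of ∂_1 are all 1, so H_0 ≅ Z.
  H_1: rank ker ∂_1 − rank ∂_2 = (27 − 8) − 18 = 1, and ∂_2 has invariant factor 2 > 1, so H_1 ≅ Z ⊕ Z/2Z.
  H_2: rank ker ∂_2 − rank ∂_3 = (18 − 18) − 0 = 0, and there is no ∂_3, so H_2 ≅ 0.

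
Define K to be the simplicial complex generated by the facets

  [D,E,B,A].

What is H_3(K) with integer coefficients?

H_3 = 0.

Order the vertices as A < B < D < E. Listing each simplex with vertices in this order, K has dimension 3 with simplices:

  0-simplices (4): A, B, D, E
  1-simplices (6): AB, AD, AE, BD, BE, DE
  2-simplices (4): ABD, ABE, ADE, BDE
  3-simplices (1): ABDE

Hence C_0 ≅ Z^4, C_1 ≅ Z^6, C_2 ≅ Z^4, C_3 ≅ Z^1.

∂_1: C_1 → C_0 sends each edge [p,q] (with p < q) to q − p.
This gives a 4×6 integer matrix of rank 3; reducing to Smith normal form yields diagonal entries (1,1,1).

∂_2: C_2 → C_1 sends each 2-simplex [p,q,r] to [q,r] − [p,r] + [p,q]. For instance
  ∂BDE = DE − BE + BD,
  ∂ABD = BD − AD + AB.
As a 6×4 matrix over Z this has rank 3, with invariant factors (1,1,1).

∂_3: C_3 → C_2 sends each 3-simplex σ to the alternating sum Σ_i (−1)^i (σ with its i-th vertex removed). For instance
  ∂ABDE = BDE − ADE + ABE − ABD.
The resulting 4×1 matrix has rank 1, and its Smith normal form has invariant factors (1).

Reading off H_k = ker ∂_k / im ∂_{k+1}:

  H_3: rank ker ∂_3 − rank ∂_4 = (1 − 1) − 0 = 0, and there is no ∂_4, so H_3 = 0.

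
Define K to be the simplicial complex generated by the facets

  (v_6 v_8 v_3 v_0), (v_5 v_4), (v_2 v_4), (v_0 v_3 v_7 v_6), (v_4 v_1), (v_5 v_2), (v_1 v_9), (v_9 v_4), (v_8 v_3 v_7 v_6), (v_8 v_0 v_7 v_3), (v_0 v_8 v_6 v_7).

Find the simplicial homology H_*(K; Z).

H_0 = Z^2,  H_1 = Z^2,  H_2 = 0,  H_3 = Z.

Order the vertices as v_0 < v_1 < v_2 < v_3 < v_4 < v_5 < v_6 < v_7 < v_8 < v_9. Listing each simplex with vertices in this order, K has dimension 3 with simplices:

  0-simplices (10): [v_0], [v_1], [v_2], [v_3], [v_4], [v_5], [v_6], [v_7], [v_8], [v_9]
  1-simplices (16): (16 of them)
  2-simplices (10): [v_0,v_3,v_6], [v_0,v_3,v_7], [v_0,v_3,v_8], [v_0,v_6,v_7], [v_0,v_6,v_8], [v_0,v_7,v_8], [v_3,v_6,v_7], [v_3,v_6,v_8], [v_3,v_7,v_8], [v_6,v_7,v_8]
  3-simplices (5): [v_0,v_3,v_6,v_7], [v_0,v_3,v_6,v_8], [v_0,v_3,v_7,v_8], [v_0,v_6,v_7,v_8], [v_3,v_6,v_7,v_8]

so the chain groups are C_0 ≅ Z^10, C_1 ≅ Z^16, C_2 ≅ Z^10, C_3 ≅ Z^5.

Boundary ∂_1: C_1 → C_0 maps an edge to its endpoints' difference, ∂[p,q] = q − p. For instance
  ∂[v_0,v_6] = [v_6] − [v_0].
As a 10×16 matrix over Z this has rank 8, with invariant factors (1,1,1,1,1,1,1,1).

The boundary map ∂_2: C_2 → C_1 sends each 2-simplex [p,q,r] to [q,r] − [p,r] + [p,q]. For instance
  ∂[v_0,v_3,v_7] = [v_3,v_7] − [v_0,v_7] + [v_0,v_3],
  ∂[v_0,v_6,v_8] = [v_6,v_8] − [v_0,v_8] + [v_0,v_6].
The 16×10 boundary matrix has rank 6 and Smith normal form diag(1,1,1,1,1,1).

∂_3: C_3 → C_2 sends each 3-simplex σ to the alternating sum Σ_i (−1)^i (σ with its i-th vertex removed). For instance
  ∂[v_0,v_3,v_7,v_8] = [v_3,v_7,v_8] − [v_0,v_7,v_8] + [v_0,v_3,v_8] − [v_0,v_3,v_7],
  ∂[v_0,v_6,v_7,v_8] = [v_6,v_7,v_8] − [v_0,v_7,v_8] + [v_0,v_6,v_8] − [v_0,v_6,v_7].
The resulting 10×5 matrix has rank 4, and its Smith normal form has invariant factors (1,1,1,1).

Now H_k = ker ∂_k / im ∂_{k+1}, so:

  H_0: rank C_0 − rank ∂_1 = 10 − 8 = 2, and the invariant factors of ∂_1 are all 1, so H_0 = Z^2.
  H_1: rank ker ∂_1 − rank ∂_2 = (16 − 8) − 6 = 2, and the invariant factors of ∂_2 are all 1, so H_1 = Z^2.
  H_2: rank ker ∂_2 − rank ∂_3 = (10 − 6) − 4 = 0, and the invariant factors of ∂_3 are all 1, so H_2 = 0.
  H_3: rank ker ∂_3 − rank ∂_4 = (5 − 4) − 0 = 1, and there is no ∂_4, so H_3 = Z.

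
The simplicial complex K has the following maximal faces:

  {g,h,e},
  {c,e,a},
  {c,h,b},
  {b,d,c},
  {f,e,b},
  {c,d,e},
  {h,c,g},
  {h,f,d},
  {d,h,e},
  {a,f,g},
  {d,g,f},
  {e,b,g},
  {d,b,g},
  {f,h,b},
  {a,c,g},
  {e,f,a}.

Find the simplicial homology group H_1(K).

H_1 = Z^2.

Take the total order a < b < c < d < e < f < g < h on the vertex set. Then K (dimension 2) consists of the simplices:

  0-simplices (8): a, b, c, d, e, f, g, h
  1-simplices (24): ac, ae, af, ag, bc, bd, be, bf, bg, bh, cd, ce, cg, ch, de, df, dg, dh, ef, eg, eh, fg, fh, gh
  2-simplices (16): ace, acg, aef, afg, bcd, bch, bdg, bef, beg, bfh, cde, cgh, deh, dfg, dfh, egh

Hence C_0 ≅ Z^8, C_1 ≅ Z^24, C_2 ≅ Z^16.

Boundary ∂_1: C_1 → C_0 is given by ∂[p,q] = [q] − [p].
The 8×24 boundary matrix has rank 7 and Smith normal form diag(1,1,1,1,1,1,1).

∂_2: C_2 → C_1 sends each 2-simplex [p,q,r] to [q,r] − [p,r] + [p,q]. For instance
  ∂afg = fg − ag + af,
  ∂aef = ef − af + ae.
This gives a 24×16 integer matrix of rank 15; reducing to Smith normal form yields diagonal entries (1,1,1,1,1,1,1,1,1,1,1,1,1,1,1).

From H_k ≅ ker(∂_k) / im(∂_{k+1}) we obtain:

  H_1: rank ker ∂_1 − rank ∂_2 = (24 − 7) − 15 = 2, and the invariant factors of ∂_2 are all 1, so H_1 = Z^2.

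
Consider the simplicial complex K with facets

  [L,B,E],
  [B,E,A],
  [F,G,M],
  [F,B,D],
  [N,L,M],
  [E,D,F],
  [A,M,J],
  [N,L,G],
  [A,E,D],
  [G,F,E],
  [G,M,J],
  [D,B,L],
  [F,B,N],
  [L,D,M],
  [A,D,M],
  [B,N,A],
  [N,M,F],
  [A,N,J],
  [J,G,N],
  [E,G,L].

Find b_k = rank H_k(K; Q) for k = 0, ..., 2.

b_0 = 1, b_1 = 1, b_2 = 0.

Fix the vertex order A < B < D < E < F < G < J < L < M < N and write every simplex with vertices in increasing order. Then dim K = 2 and the simplices of K are:

  0-simplices (10): A, B, D, E, F, G, J, L, M, N
  1-simplices (30): AB, AD, AE, AJ, AM, AN, BD, BE, BF, BL, BN, DE, DF, DL, DM, EF, EG, EL, FG, FM, FN, GJ, GL, GM, GN, JM, JN, LM, LN, MN
  2-simplices (20): ABE, ABN, ADE, ADM, AJM, AJN, BDF, BDL, BEL, BFN, DEF, DLM, EFG, EGL, FGM, FMN, GJM, GJN, GLN, LMN

giving chain groups C_0 ≅ Z^10, C_1 ≅ Z^30, C_2 ≅ Z^20.

∂_1: C_1 → C_0 sends each edge [p,q] (with p < q) to q − p.
The resulting 10×30 matrix has rank 9, and its Smith normal form has invariant factors (1,1,1,1,1,1,1,1,1).

The boundary map ∂_2: C_2 → C_1 maps a triangle to the signed sum of its edges. For instance
  ∂ABN = BN − AN + AB,
  ∂LMN = MN − LN + LM.
This gives a 30×20 integer matrix of rank 20; reducing to Smith normal form yields diagonal entries (1,1,1,1,1,1,1,1,1,1,1,1,1,1,1,1,1,1,1,2).

Reading off H_k = ker ∂_k / im ∂_{k+1}:

  H_0: rank C_0 − rank ∂_1 = 10 − 9 = 1, and the invariant factors of ∂_1 are all 1, so H_0 = Z.
  H_1: rank ker ∂_1 − rank ∂_2 = (30 − 9) − 20 = 1, and ∂_2 has invariant factor 2 > 1, so H_1 = Z ⊕ Z/2Z.
  H_2: rank ker ∂_2 − rank ∂_3 = (20 − 20) − 0 = 0, and there is no ∂_3, so H_2 = 0.

Hence the Betti numbers are b_0 = 1, b_1 = 1, b_2 = 0.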